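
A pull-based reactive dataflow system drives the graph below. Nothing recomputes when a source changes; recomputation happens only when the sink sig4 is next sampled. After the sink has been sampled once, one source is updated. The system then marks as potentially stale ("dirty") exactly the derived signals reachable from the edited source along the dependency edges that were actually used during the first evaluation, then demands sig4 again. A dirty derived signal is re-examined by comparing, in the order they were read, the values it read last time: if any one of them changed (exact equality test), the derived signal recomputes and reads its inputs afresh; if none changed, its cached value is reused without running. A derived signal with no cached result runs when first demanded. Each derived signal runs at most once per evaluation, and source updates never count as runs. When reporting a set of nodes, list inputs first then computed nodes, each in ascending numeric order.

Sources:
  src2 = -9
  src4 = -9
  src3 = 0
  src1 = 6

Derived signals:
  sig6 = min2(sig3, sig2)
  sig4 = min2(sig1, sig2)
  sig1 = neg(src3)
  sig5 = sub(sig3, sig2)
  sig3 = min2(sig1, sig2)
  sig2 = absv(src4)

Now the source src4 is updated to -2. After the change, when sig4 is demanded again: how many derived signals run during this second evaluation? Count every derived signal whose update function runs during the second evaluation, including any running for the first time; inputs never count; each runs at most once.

First evaluation (everything demanded from the output):
  sig1 = neg(0) = 0
  sig2 = absv(-9) = 9
  sig4 = min2(0, 9) = 0

Propagation after the edit:
  sig2: runs — src4 -9->-2; result 2.
  sig4: runs — sig2 9->2; result 0 (same value as before).

Derived signals that run: sig2, sig4 — 2 in total.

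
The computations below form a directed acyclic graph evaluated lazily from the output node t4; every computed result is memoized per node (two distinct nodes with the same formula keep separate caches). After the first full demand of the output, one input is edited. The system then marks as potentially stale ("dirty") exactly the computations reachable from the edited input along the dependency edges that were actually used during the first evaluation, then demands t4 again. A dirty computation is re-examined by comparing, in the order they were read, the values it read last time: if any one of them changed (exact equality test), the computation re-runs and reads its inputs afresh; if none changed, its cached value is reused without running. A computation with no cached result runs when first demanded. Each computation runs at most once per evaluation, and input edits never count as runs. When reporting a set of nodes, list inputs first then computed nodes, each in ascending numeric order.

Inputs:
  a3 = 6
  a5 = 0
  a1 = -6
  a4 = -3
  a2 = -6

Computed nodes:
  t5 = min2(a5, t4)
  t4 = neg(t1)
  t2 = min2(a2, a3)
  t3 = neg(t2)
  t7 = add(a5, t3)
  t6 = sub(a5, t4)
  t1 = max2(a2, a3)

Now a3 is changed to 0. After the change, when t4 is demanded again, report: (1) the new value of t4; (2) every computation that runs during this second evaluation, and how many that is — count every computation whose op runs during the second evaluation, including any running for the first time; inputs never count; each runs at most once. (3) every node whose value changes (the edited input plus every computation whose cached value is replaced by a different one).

First demand of the output computes:
  t1 = max2(-6, 6) = 6
  t4 = neg(6) = -6

After the edit, cleaning proceeds:
  t1: a read changed (a3 6->0) — executes, giving 0.
  t4: a read changed (t1 6->0) — executes, giving 0.

Demanding t4 again yields 0.
2 computations run: t1, t4.
The nodes whose values change: a3, t1, t4.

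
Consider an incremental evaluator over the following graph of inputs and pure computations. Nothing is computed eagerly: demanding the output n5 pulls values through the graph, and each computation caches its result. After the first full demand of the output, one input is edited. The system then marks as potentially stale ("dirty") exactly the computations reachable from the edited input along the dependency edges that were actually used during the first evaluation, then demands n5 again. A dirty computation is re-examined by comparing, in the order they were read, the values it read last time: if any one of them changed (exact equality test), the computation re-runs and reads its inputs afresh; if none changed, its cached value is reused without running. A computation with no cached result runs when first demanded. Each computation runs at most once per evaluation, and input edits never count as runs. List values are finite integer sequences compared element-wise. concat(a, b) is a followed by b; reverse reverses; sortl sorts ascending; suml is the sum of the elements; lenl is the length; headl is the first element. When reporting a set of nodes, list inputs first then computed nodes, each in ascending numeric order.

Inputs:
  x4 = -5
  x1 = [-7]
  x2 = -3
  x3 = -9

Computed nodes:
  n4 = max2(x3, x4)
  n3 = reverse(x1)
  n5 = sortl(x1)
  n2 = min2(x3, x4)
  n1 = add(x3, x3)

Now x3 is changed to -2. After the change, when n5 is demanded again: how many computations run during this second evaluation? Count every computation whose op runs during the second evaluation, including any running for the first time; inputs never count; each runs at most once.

Initial pass — values computed on the first demand:
  n5 = sortl([-7]) = [-7]

Second demand — change propagation:
  no demanded computation ever read x3, so the edit dirties nothing and nothing runs.

The important point: nothing the output needs ever reads x3, so the edit is invisible to it.

Run set: none (0 run).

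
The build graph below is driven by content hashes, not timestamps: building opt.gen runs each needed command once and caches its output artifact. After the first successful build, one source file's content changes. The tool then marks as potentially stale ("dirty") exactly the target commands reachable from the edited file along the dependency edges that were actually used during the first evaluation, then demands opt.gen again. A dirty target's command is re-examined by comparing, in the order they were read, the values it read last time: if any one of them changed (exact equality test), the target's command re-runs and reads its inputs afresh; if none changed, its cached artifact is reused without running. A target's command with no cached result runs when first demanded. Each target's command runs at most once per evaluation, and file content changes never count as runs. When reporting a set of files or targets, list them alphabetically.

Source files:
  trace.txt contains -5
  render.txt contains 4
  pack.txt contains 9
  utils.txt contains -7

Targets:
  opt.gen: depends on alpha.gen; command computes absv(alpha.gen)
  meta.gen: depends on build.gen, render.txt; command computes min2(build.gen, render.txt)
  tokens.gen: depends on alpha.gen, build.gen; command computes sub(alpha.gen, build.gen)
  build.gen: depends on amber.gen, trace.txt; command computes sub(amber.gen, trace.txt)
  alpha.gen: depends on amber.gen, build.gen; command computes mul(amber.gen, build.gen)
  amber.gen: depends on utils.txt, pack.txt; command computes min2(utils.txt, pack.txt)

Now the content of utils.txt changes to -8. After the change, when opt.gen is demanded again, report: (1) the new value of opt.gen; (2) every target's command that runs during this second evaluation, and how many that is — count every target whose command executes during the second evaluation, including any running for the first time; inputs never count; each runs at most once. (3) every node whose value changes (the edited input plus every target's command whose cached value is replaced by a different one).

opt.gen now evaluates to 24.
Run set: alpha.gen, amber.gen, build.gen, opt.gen (4 run).
Changed values: alpha.gen, amber.gen, build.gen, opt.gen, utils.txt.

Initial pass — values computed on the first demand:
  amber.gen = min2(-7, 9) = -7
  build.gen = sub(-7, -5) = -2
  alpha.gen = mul(-7, -2) = 14
  opt.gen = absv(14) = 14

Second demand — change propagation:
  amber.gen: re-runs because utils.txt -7->-8; new result -8.
  build.gen: re-runs because amber.gen -7->-8; new result -3.
  alpha.gen: re-runs because amber.gen -7->-8; build.gen -2->-3; new result 24.
  opt.gen: re-runs because alpha.gen 14->24; new result 24.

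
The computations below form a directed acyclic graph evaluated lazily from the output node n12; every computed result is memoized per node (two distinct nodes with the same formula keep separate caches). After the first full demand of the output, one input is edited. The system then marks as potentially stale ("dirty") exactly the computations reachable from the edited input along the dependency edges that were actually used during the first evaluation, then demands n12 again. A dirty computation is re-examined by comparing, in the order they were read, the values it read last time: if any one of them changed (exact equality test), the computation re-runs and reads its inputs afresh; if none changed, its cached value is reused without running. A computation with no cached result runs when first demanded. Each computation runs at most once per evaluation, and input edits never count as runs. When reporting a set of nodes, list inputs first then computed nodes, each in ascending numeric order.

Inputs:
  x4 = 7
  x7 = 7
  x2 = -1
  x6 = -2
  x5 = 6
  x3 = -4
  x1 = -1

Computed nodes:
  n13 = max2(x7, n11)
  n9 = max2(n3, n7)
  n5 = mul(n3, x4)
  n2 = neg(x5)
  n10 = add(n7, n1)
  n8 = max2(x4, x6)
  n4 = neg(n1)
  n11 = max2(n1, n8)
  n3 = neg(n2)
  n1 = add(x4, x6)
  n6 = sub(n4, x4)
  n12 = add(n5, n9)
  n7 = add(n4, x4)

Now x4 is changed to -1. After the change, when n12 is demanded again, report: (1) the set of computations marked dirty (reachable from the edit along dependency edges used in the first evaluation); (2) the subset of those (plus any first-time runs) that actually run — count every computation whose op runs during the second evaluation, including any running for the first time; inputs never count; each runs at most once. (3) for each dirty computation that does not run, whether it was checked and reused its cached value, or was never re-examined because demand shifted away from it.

The edit dirties: n1, n4, n5, n7, n9, n12.
5 computations run: n1, n4, n5, n7, n12.
Cache hits after checking: n9.
Note where the cutoff bites: n9 is checked, finds nothing changed, and keeps its cache.

First demand of the output computes:
  n1 = add(7, -2) = 5
  n2 = neg(6) = -6
  n3 = neg(-6) = 6
  n4 = neg(5) = -5
  n5 = mul(6, 7) = 42
  n7 = add(-5, 7) = 2
  n9 = max2(6, 2) = 6
  n12 = add(42, 6) = 48

After the edit, cleaning proceeds:
  n1: a read changed (x4 7->-1) — executes, giving -3.
  n4: a read changed (n1 5->-3) — executes, giving 3.
  n5: a read changed (x4 7->-1) — executes, giving -6.
  n7: a read changed (n4 -5->3; x4 7->-1) — executes, giving 2 — identical to its old value.
  n9: dirty, but its reads are unchanged (n3 unchanged, n7 unchanged); cached 6 stands.
  n12: a read changed (n5 42->-6) — executes, giving 0.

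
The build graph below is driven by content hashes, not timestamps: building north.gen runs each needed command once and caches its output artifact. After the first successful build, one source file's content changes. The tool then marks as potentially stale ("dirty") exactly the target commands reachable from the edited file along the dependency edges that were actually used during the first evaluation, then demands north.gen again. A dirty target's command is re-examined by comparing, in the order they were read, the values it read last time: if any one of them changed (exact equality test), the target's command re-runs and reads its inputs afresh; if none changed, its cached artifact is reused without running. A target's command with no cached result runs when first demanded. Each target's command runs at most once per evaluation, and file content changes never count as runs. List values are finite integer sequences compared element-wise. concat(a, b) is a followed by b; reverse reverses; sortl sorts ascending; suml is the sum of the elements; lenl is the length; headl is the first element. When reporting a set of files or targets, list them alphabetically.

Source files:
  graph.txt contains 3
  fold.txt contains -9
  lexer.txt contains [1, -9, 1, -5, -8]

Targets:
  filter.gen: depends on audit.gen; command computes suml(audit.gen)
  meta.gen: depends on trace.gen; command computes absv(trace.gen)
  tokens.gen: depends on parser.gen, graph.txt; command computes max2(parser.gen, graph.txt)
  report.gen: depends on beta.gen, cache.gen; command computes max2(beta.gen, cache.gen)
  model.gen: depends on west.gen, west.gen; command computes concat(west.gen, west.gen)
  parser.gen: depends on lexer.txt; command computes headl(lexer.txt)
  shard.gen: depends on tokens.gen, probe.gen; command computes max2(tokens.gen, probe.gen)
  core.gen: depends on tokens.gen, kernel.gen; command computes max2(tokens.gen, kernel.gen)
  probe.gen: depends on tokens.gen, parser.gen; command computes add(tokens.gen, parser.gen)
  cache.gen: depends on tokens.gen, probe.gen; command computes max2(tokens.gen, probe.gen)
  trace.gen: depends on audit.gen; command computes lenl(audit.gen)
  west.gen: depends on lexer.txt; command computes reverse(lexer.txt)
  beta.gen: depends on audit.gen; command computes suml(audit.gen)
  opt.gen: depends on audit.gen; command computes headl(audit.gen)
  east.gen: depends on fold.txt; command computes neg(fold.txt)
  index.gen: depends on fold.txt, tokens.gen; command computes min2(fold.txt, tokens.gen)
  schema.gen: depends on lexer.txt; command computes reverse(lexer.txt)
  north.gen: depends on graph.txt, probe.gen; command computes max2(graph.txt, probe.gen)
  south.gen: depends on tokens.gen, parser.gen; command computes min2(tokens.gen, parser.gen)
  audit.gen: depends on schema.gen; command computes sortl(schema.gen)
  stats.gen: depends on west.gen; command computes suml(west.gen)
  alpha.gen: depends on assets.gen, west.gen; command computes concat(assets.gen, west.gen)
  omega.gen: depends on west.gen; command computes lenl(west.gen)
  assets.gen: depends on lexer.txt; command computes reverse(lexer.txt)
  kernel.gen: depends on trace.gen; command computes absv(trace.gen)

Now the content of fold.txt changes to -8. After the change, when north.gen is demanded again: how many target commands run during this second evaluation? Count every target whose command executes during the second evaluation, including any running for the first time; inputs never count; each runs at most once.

Run set: none (0 run).
The important point: nothing the output needs ever reads fold.txt, so the edit is invisible to it.

Initial pass — values computed on the first demand:
  parser.gen = headl([1, -9, 1, -5, -8]) = 1
  tokens.gen = max2(1, 3) = 3
  probe.gen = add(3, 1) = 4
  north.gen = max2(3, 4) = 4

Second demand — change propagation:
  no demanded computation ever read fold.txt, so the edit dirties nothing and nothing runs.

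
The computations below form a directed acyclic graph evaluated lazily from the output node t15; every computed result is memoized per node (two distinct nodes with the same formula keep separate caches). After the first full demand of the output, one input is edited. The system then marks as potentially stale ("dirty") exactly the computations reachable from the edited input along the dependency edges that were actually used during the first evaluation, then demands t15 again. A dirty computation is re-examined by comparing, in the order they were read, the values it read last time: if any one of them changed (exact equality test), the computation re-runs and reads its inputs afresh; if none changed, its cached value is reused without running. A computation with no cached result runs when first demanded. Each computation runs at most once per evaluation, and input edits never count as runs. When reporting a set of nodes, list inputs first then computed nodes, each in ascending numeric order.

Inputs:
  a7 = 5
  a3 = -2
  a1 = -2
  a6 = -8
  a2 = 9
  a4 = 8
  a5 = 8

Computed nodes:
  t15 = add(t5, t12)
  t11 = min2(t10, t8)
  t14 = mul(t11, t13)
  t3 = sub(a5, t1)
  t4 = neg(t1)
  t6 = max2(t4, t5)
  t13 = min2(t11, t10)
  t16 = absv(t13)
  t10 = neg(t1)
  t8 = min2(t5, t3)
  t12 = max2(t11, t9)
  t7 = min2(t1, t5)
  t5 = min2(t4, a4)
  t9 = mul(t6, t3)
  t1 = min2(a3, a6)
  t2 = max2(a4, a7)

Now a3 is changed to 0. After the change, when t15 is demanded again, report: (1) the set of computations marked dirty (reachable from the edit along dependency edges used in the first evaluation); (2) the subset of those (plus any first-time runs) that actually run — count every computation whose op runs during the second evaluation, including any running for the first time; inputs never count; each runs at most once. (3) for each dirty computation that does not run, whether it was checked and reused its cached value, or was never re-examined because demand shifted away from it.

The edit dirties: t1, t3, t4, t5, t6, t8, t9, t10, t11, t12, t15.
1 computations run: t1.
Cache hits after checking: t3, t4, t5, t6, t8, t9, t10, t11, t12, t15.
Note the absorption at t1: it re-runs yet its value is the same, leaving the output's value untouched.

First demand of the output computes:
  t1 = min2(-2, -8) = -8
  t3 = sub(8, -8) = 16
  t4 = neg(-8) = 8
  t5 = min2(8, 8) = 8
  t6 = max2(8, 8) = 8
  t8 = min2(8, 16) = 8
  t9 = mul(8, 16) = 128
  t10 = neg(-8) = 8
  t11 = min2(8, 8) = 8
  t12 = max2(8, 128) = 128
  t15 = add(8, 128) = 136

After the edit, cleaning proceeds:
  t1: a read changed (a3 -2->0) — executes, giving -8 — identical to its old value.
  t3: dirty, but its reads are unchanged (a5 unchanged, t1 unchanged); cached 16 stands.
  t4: dirty, but its reads are unchanged (t1 unchanged); cached 8 stands.
  t5: dirty, but its reads are unchanged (t4 unchanged, a4 unchanged); cached 8 stands.
  t6: dirty, but its reads are unchanged (t4 unchanged, t5 unchanged); cached 8 stands.
  t8: dirty, but its reads are unchanged (t5 unchanged, t3 unchanged); cached 8 stands.
  t9: dirty, but its reads are unchanged (t6 unchanged, t3 unchanged); cached 128 stands.
  t10: dirty, but its reads are unchanged (t1 unchanged); cached 8 stands.
  t11: dirty, but its reads are unchanged (t10 unchanged, t8 unchanged); cached 8 stands.
  t12: dirty, but its reads are unchanged (t11 unchanged, t9 unchanged); cached 128 stands.
  t15: dirty, but its reads are unchanged (t5 unchanged, t12 unchanged); cached 136 stands.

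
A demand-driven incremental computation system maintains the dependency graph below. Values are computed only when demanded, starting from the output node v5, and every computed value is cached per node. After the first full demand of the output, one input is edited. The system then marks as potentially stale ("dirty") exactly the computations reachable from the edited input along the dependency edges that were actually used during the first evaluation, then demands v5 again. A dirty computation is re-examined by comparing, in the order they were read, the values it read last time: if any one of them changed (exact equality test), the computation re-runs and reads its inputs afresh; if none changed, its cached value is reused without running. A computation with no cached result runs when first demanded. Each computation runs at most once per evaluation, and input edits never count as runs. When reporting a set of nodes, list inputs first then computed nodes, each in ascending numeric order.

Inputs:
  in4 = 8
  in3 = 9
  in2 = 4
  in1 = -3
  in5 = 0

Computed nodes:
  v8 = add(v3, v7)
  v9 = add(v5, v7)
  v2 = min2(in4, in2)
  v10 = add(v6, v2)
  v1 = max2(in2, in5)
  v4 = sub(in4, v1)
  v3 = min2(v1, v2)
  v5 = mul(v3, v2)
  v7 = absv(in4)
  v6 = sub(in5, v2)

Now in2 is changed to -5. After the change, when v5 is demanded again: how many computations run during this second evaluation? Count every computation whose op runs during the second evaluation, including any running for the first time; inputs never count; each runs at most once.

First evaluation (everything demanded from the output):
  v1 = max2(4, 0) = 4
  v2 = min2(8, 4) = 4
  v3 = min2(4, 4) = 4
  v5 = mul(4, 4) = 16

Propagation after the edit:
  v1: runs — in2 4->-5; result 0.
  v2: runs — in2 4->-5; result -5.
  v3: runs — v1 4->0; v2 4->-5; result -5.
  v5: runs — v3 4->-5; v2 4->-5; result 25.

Computations that run: v1, v2, v3, v5 — 4 in total.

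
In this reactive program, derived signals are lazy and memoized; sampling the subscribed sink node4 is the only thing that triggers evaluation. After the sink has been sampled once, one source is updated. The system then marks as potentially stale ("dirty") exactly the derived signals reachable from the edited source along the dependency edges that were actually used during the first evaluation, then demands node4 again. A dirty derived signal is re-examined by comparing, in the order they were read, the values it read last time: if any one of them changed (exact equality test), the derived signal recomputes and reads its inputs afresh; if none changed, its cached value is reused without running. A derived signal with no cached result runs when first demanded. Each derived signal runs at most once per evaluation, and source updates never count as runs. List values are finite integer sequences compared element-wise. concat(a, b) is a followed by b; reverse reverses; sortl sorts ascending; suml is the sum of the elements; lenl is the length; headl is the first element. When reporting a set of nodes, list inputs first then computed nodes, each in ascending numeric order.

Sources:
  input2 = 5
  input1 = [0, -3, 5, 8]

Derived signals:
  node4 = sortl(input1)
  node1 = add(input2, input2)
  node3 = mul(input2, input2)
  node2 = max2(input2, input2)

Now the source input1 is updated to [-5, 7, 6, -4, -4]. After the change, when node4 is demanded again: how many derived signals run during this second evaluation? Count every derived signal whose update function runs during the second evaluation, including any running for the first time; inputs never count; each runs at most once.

First demand of the output computes:
  node4 = sortl([0, -3, 5, 8]) = [-3, 0, 5, 8]

After the edit, cleaning proceeds:
  node4: a read changed (input1 [0, -3, 5, 8]->[-5, 7, 6, -4, -4]) — executes, giving [-5, -4, -4, 6, 7].

1 derived signals run: node4.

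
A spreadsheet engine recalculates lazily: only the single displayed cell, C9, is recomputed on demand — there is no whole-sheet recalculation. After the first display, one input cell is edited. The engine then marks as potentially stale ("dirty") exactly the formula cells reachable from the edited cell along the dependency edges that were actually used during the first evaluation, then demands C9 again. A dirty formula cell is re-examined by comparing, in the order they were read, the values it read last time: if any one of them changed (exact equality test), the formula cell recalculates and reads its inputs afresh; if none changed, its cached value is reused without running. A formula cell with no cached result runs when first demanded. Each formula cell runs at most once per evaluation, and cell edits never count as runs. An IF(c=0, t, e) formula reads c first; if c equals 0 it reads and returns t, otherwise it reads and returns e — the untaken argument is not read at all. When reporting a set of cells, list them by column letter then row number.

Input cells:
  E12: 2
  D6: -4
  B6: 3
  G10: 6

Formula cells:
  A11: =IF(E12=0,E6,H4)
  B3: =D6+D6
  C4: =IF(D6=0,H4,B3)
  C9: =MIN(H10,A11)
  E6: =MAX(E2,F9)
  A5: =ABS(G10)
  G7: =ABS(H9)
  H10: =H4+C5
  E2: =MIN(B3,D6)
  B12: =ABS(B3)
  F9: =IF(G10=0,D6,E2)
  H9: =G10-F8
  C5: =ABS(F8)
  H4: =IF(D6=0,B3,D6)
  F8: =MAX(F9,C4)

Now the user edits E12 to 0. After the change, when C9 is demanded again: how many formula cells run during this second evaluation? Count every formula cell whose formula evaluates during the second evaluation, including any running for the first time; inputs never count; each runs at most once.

Formula cells that run: A11, C9, E6 — 3 in total.
Key observation: a condition flipped, so demand reaches new nodes — E6 runs for the first time.

First evaluation (everything demanded from the output):
  B3 = -4 + -4 = -8
  E2 = MIN(-8, -4) = -8
  F9 = IF(G10=0: G10=6 -> else branch E2) = -8
  H4 = IF(D6=0: D6=-4 -> else branch D6) = -4
  A11 = IF(E12=0: E12=2 -> else branch H4) = -4
  C4 = IF(D6=0: D6=-4 -> else branch B3) = -8
  F8 = MAX(-8, -8) = -8
  C5 = ABS(-8) = 8
  H10 = -4 + 8 = 4
  C9 = MIN(4, -4) = -4

Propagation after the edit:
  E6: demanded for the first time — runs, produces -8.
  A11: runs — E12 2->0; result -8.
  C9: runs — A11 -4->-8; result -8.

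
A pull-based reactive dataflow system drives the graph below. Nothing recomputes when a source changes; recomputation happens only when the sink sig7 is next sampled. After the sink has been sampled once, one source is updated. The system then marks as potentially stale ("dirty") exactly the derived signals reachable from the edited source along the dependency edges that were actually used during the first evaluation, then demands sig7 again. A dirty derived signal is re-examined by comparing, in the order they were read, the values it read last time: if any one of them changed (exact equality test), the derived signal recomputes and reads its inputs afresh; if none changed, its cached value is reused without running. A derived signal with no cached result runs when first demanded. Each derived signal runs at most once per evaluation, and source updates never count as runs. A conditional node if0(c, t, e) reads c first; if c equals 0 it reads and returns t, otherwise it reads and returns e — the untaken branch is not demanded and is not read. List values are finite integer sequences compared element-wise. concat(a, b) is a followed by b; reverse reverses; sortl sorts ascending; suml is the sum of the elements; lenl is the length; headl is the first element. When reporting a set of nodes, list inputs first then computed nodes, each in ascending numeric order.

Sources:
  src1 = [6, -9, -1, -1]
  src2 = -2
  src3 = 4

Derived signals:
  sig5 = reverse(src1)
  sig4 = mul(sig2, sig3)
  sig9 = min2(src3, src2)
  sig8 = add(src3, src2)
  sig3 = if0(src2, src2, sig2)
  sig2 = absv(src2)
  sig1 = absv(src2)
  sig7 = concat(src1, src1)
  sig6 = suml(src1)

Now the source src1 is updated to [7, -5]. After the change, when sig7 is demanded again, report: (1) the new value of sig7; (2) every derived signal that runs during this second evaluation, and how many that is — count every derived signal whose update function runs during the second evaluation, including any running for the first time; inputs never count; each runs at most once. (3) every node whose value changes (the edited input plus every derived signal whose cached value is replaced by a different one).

New value of sig7: [7, -5, 7, -5].
Derived signals that run: sig7 — 1 in total.
Values that change: src1, sig7.

First evaluation (everything demanded from the output):
  sig7 = concat([6, -9, -1, -1], [6, -9, -1, -1]) = [6, -9, -1, -1, 6, -9, -1, -1]

Propagation after the edit:
  sig7: runs — src1 [6, -9, -1, -1]->[7, -5]; src1 [6, -9, -1, -1]->[7, -5]; result [7, -5, 7, -5].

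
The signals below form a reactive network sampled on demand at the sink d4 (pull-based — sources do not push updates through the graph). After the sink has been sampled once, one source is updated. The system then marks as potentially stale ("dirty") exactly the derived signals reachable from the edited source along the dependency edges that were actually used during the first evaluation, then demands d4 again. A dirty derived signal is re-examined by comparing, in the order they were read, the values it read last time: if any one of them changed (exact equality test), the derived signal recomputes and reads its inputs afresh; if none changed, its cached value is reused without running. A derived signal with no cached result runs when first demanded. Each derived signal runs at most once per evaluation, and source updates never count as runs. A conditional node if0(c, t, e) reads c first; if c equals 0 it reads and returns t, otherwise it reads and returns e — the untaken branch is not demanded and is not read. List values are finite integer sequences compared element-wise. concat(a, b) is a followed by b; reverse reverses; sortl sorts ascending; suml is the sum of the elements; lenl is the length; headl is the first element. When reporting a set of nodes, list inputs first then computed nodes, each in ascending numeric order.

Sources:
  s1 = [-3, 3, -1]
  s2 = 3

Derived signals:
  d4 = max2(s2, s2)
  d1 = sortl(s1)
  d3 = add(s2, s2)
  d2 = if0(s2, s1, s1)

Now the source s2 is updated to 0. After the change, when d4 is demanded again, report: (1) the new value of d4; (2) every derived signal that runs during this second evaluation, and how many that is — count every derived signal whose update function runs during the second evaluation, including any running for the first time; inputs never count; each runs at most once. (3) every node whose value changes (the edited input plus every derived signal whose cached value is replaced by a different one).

d4 now evaluates to 0.
Run set: d4 (1 run).
Changed values: s2, d4.

Initial pass — values computed on the first demand:
  d4 = max2(3, 3) = 3

Second demand — change propagation:
  d4: re-runs because s2 3->0; s2 3->0; new result 0.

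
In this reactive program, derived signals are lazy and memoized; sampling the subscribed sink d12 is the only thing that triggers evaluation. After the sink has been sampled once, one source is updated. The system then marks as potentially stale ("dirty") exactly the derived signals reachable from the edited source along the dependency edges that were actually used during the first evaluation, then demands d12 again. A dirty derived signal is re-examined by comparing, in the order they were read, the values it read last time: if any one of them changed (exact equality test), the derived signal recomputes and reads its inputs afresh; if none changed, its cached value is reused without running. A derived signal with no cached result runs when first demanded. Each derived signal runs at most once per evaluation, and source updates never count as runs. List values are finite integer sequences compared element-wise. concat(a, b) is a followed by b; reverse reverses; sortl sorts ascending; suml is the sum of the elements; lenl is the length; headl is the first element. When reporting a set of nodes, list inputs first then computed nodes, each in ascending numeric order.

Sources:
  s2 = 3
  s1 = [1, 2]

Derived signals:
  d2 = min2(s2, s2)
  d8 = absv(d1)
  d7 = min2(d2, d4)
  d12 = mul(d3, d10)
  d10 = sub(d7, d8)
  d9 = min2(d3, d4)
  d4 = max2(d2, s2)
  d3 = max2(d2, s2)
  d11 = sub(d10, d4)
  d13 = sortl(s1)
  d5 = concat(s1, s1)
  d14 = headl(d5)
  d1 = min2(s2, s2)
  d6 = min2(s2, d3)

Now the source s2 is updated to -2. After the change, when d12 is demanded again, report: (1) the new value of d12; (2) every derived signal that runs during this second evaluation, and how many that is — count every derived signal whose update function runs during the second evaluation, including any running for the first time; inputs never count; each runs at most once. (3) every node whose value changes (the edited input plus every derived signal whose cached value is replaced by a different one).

Demanding d12 again yields 8.
8 derived signals run: d1, d2, d3, d4, d7, d8, d10, d12.
The nodes whose values change: s2, d1, d2, d3, d4, d7, d8, d10, d12.

First demand of the output computes:
  d1 = min2(3, 3) = 3
  d2 = min2(3, 3) = 3
  d3 = max2(3, 3) = 3
  d4 = max2(3, 3) = 3
  d7 = min2(3, 3) = 3
  d8 = absv(3) = 3
  d10 = sub(3, 3) = 0
  d12 = mul(3, 0) = 0

After the edit, cleaning proceeds:
  d1: a read changed (s2 3->-2; s2 3->-2) — executes, giving -2.
  d2: a read changed (s2 3->-2; s2 3->-2) — executes, giving -2.
  d3: a read changed (d2 3->-2; s2 3->-2) — executes, giving -2.
  d4: a read changed (d2 3->-2; s2 3->-2) — executes, giving -2.
  d7: a read changed (d2 3->-2; d4 3->-2) — executes, giving -2.
  d8: a read changed (d1 3->-2) — executes, giving 2.
  d10: a read changed (d7 3->-2; d8 3->2) — executes, giving -4.
  d12: a read changed (d3 3->-2; d10 0->-4) — executes, giving 8.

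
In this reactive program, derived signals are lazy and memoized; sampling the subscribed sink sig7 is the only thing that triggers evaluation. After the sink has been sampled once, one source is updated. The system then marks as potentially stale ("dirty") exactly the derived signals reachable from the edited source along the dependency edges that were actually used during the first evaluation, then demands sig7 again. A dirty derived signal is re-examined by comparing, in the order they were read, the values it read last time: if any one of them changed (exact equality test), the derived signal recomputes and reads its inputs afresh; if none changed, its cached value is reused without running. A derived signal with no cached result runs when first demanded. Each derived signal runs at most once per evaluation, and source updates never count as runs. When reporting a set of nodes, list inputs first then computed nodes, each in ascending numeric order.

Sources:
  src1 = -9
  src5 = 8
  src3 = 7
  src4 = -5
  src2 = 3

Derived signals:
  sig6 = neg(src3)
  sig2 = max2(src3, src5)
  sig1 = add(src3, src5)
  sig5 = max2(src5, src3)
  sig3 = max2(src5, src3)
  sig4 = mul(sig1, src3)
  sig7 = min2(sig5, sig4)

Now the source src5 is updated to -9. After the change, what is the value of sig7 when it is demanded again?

Demanding sig7 again yields -14.

First demand of the output computes:
  sig1 = add(7, 8) = 15
  sig4 = mul(15, 7) = 105
  sig5 = max2(8, 7) = 8
  sig7 = min2(8, 105) = 8

After the edit, cleaning proceeds:
  sig1: a read changed (src5 8->-9) — executes, giving -2.
  sig4: a read changed (sig1 15->-2) — executes, giving -14.
  sig5: a read changed (src5 8->-9) — executes, giving 7.
  sig7: a read changed (sig5 8->7; sig4 105->-14) — executes, giving -14.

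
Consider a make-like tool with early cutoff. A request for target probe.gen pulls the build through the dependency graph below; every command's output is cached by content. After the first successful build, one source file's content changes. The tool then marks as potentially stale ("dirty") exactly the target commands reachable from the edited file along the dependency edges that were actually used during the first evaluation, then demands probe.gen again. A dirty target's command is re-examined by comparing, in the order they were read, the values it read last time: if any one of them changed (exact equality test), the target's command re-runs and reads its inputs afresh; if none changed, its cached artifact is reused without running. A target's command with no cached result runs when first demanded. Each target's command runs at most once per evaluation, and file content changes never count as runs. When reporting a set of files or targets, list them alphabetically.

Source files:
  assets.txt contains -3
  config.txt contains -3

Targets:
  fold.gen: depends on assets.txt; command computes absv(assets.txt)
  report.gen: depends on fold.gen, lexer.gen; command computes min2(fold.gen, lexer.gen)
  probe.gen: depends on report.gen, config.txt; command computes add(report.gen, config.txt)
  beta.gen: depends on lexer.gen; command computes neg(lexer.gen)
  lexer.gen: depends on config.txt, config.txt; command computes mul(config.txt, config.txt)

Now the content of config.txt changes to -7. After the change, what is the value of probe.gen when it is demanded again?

Demanding probe.gen again yields -4.

First demand of the output computes:
  fold.gen = absv(-3) = 3
  lexer.gen = mul(-3, -3) = 9
  report.gen = min2(3, 9) = 3
  probe.gen = add(3, -3) = 0

After the edit, cleaning proceeds:
  lexer.gen: a read changed (config.txt -3->-7; config.txt -3->-7) — executes, giving 49.
  report.gen: a read changed (lexer.gen 9->49) — executes, giving 3 — identical to its old value.
  probe.gen: a read changed (config.txt -3->-7) — executes, giving -4.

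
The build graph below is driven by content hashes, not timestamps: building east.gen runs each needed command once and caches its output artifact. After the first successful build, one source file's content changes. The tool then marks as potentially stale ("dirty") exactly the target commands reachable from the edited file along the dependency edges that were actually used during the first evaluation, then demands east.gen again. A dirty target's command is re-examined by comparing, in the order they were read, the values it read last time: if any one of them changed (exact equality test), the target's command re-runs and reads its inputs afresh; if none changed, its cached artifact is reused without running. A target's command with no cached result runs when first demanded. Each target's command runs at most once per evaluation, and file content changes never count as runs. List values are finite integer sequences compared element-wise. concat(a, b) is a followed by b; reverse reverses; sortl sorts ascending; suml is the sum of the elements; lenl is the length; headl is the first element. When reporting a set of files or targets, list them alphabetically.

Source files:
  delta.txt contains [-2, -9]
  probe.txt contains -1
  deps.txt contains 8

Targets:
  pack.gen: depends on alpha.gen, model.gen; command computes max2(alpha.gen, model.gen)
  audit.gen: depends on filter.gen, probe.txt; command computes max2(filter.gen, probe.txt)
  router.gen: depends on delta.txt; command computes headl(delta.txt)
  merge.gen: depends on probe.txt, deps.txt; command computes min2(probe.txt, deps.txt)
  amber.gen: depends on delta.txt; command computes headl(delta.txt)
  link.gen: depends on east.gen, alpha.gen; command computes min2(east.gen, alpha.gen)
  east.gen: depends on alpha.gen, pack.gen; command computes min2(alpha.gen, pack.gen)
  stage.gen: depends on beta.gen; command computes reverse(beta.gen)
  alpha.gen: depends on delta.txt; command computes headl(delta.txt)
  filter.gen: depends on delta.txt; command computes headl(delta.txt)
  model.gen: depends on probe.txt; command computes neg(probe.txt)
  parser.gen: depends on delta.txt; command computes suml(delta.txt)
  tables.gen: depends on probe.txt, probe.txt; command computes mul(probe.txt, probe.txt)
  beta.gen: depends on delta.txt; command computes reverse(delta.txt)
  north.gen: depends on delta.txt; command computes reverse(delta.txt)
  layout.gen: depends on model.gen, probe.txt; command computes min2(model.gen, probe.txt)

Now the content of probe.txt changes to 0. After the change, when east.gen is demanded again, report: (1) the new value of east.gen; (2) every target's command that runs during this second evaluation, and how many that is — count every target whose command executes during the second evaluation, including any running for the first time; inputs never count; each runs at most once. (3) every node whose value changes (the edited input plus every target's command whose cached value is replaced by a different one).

Initial pass — values computed on the first demand:
  alpha.gen = headl([-2, -9]) = -2
  model.gen = neg(-1) = 1
  pack.gen = max2(-2, 1) = 1
  east.gen = min2(-2, 1) = -2

Second demand — change propagation:
  model.gen: re-runs because probe.txt -1->0; new result 0.
  pack.gen: re-runs because model.gen 1->0; new result 0.
  east.gen: re-runs because pack.gen 1->0; new result -2 (unchanged).

east.gen now evaluates to -2.
Run set: east.gen, model.gen, pack.gen (3 run).
Changed values: model.gen, pack.gen, probe.txt.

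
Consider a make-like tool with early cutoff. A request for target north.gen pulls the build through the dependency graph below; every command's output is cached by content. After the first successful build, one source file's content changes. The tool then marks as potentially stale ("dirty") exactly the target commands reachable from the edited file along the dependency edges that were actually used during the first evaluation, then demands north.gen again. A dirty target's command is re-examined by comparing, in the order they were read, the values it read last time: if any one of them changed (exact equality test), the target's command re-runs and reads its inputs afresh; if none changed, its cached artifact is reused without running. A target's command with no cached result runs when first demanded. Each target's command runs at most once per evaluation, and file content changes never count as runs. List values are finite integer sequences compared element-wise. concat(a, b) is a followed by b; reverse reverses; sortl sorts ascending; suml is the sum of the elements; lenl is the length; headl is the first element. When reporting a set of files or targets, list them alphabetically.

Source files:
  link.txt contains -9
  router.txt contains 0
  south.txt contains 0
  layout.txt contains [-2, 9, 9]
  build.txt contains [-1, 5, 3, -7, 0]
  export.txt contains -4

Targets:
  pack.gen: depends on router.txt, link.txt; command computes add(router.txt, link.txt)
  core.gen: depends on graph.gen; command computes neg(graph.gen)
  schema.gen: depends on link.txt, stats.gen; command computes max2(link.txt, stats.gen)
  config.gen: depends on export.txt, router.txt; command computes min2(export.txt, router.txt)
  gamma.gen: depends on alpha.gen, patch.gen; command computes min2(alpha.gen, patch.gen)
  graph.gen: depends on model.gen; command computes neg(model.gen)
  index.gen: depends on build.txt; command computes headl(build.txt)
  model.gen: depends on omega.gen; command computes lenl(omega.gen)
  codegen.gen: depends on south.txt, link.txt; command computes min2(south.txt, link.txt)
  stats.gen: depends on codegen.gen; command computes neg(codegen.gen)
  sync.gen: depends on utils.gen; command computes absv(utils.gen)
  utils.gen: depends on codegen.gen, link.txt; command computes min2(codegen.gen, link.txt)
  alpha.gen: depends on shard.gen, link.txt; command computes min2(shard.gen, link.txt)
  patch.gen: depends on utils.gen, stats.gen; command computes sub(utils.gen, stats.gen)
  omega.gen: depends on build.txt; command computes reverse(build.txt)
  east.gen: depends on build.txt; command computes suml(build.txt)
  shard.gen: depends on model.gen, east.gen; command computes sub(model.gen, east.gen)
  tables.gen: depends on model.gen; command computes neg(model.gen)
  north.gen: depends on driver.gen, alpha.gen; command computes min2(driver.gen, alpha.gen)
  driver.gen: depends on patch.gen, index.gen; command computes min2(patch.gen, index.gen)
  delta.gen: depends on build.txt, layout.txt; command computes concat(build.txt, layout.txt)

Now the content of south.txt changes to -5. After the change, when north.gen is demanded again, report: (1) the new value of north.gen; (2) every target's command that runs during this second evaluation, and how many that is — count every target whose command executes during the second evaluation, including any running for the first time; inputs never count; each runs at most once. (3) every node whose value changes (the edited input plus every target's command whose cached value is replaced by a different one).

Demanding north.gen again yields -18.
1 target commands run: codegen.gen.
The nodes whose values change: south.txt.
Note the absorption at codegen.gen: it re-runs yet its value is the same, leaving the output's value untouched.

First demand of the output computes:
  codegen.gen = min2(0, -9) = -9
  east.gen = suml([-1, 5, 3, -7, 0]) = 0
  index.gen = headl([-1, 5, 3, -7, 0]) = -1
  omega.gen = reverse([-1, 5, 3, -7, 0]) = [0, -7, 3, 5, -1]
  model.gen = lenl([0, -7, 3, 5, -1]) = 5
  shard.gen = sub(5, 0) = 5
  alpha.gen = min2(5, -9) = -9
  stats.gen = neg(-9) = 9
  utils.gen = min2(-9, -9) = -9
  patch.gen = sub(-9, 9) = -18
  driver.gen = min2(-18, -1) = -18
  north.gen = min2(-18, -9) = -18

After the edit, cleaning proceeds:
  codegen.gen: a read changed (south.txt 0->-5) — executes, giving -9 — identical to its old value.
  stats.gen: dirty, but its reads are unchanged (codegen.gen unchanged); cached 9 stands.
  utils.gen: dirty, but its reads are unchanged (codegen.gen unchanged, link.txt unchanged); cached -9 stands.
  patch.gen: dirty, but its reads are unchanged (utils.gen unchanged, stats.gen unchanged); cached -18 stands.
  driver.gen: dirty, but its reads are unchanged (patch.gen unchanged, index.gen unchanged); cached -18 stands.
  north.gen: dirty, but its reads are unchanged (driver.gen unchanged, alpha.gen unchanged); cached -18 stands.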